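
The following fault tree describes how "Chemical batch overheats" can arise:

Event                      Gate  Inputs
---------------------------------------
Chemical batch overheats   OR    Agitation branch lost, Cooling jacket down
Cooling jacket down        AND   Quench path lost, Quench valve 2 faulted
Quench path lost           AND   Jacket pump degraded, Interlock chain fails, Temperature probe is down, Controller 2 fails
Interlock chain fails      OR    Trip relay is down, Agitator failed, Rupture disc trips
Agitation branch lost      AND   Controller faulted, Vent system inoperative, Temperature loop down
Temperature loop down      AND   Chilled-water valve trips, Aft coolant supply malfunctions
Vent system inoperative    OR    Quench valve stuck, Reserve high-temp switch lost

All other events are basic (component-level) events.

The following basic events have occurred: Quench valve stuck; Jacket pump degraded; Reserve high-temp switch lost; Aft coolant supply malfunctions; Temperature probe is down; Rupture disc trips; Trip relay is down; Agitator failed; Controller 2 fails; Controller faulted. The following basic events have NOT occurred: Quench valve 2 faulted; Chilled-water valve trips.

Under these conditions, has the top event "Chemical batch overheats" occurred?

No

Vent system inoperative [OR]: Quench valve stuck=occurs, Reserve high-temp switch lost=occurs → at least one input occurs → occurs.
Temperature loop down [AND]: Chilled-water valve trips=not, Aft coolant supply malfunctions=occurs → not all inputs occur → does not occur.
Agitation branch lost [AND]: Controller faulted=occurs, Vent system inoperative=occurs, Temperature loop down=not → not all inputs occur → does not occur.
Interlock chain fails [OR]: Trip relay is down=occurs, Agitator failed=occurs, Rupture disc trips=occurs → at least one input occurs → occurs.
Quench path lost [AND]: Jacket pump degraded=occurs, Interlock chain fails=occurs, Temperature probe is down=occurs, Controller 2 fails=occurs → all inputs occur → occurs.
Cooling jacket down [AND]: Quench path lost=occurs, Quench valve 2 faulted=not → not all inputs occur → does not occur.
Chemical batch overheats [OR]: Agitation branch lost=not, Cooling jacket down=not → no input occurs → does not occur.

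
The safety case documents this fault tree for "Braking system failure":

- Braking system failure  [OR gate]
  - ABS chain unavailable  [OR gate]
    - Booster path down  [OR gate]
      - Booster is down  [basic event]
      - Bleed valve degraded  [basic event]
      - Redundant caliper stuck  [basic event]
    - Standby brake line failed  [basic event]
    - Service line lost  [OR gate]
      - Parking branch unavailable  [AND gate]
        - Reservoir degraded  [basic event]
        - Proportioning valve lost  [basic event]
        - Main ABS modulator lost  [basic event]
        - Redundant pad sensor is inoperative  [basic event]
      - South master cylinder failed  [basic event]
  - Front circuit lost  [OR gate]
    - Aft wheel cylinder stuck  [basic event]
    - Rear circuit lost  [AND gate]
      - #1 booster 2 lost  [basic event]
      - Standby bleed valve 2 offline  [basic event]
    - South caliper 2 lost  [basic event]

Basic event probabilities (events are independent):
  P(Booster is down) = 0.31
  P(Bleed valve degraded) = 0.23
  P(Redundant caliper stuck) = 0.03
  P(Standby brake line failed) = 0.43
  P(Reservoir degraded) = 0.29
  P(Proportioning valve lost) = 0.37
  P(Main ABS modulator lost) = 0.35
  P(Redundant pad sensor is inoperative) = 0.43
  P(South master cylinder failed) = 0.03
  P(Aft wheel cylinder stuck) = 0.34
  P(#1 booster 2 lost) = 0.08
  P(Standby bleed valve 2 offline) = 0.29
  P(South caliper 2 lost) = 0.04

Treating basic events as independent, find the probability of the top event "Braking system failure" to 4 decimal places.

0.8265

P(Booster path down) [OR] = 1 − (1−0.31) × (1−0.23) × (1−0.03) = 0.484639
P(Parking branch unavailable) [AND] = 0.29 × 0.37 × 0.35 × 0.43 = 0.016149
P(Service line lost) [OR] = 1 − (1−0.016149) × (1−0.03) = 0.045665
P(ABS chain unavailable) [OR] = 1 − (1−0.484639) × (1−0.43) × (1−0.045665) = 0.719659
P(Rear circuit lost) [AND] = 0.08 × 0.29 = 0.023200
P(Front circuit lost) [OR] = 1 − (1−0.34) × (1−0.023200) × (1−0.04) = 0.381100
P(Braking system failure) [OR] = 1 − (1−0.719659) × (1−0.381100) = 0.826497
Rounded to 4 decimal places: P(Braking system failure) ≈ 0.8265.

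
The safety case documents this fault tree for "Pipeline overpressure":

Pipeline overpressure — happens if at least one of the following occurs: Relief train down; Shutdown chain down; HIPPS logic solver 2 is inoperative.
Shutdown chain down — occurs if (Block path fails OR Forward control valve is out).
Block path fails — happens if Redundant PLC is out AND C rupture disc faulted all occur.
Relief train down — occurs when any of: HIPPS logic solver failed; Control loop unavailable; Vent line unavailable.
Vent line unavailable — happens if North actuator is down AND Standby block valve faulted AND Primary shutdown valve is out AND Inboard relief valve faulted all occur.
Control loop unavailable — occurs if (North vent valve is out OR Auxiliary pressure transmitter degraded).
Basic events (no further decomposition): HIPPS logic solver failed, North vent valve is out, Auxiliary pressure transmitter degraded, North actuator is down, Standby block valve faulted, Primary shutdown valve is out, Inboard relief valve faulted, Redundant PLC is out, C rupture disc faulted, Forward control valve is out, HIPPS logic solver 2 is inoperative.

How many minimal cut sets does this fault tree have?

7

Control loop unavailable [OR]: union of children's cut sets → 2 cut set(s).
Vent line unavailable [AND]: one cut set from each child combined → 1 × 1 × 1 × 1 = 1 cut set(s).
Relief train down [OR]: union of children's cut sets → 4 cut set(s).
Block path fails [AND]: one cut set from each child combined → 1 × 1 = 1 cut set(s).
Shutdown chain down [OR]: union of children's cut sets → 2 cut set(s).
Pipeline overpressure [OR]: union of children's cut sets → 7 cut set(s).
Minimal cut sets: {HIPPS logic solver failed}; {North vent valve is out}; {Auxiliary pressure transmitter degraded}; {Inboard relief valve faulted, North actuator is down, Primary shutdown valve is out, Standby block valve faulted}; {C rupture disc faulted, Redundant PLC is out}; {Forward control valve is out}; {HIPPS logic solver 2 is inoperative}.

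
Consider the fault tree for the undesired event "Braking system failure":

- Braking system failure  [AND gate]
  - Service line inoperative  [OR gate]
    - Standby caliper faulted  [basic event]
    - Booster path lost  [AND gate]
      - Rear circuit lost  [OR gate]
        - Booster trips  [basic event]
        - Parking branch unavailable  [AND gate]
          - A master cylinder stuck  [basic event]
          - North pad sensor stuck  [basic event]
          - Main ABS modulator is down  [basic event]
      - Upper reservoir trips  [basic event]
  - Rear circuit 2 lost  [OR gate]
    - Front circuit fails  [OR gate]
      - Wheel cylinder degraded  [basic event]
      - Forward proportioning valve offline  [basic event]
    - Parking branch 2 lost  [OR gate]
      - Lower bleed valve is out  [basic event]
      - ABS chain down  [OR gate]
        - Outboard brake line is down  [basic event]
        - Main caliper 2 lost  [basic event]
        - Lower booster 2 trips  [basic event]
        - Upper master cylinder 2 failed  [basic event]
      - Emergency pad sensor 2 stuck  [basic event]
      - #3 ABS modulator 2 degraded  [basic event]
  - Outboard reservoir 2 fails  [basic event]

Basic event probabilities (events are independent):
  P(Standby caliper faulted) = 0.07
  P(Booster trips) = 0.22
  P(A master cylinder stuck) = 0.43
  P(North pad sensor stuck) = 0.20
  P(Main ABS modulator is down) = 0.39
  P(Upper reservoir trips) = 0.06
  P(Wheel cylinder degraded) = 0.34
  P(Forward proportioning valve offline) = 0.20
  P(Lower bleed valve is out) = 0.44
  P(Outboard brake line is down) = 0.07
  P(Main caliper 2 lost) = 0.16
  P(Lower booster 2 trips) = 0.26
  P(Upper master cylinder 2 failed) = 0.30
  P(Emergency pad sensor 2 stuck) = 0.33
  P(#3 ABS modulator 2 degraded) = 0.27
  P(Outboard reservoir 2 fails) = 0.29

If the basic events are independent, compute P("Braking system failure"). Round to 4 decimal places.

0.0229

P(Parking branch unavailable) [AND] = 0.43 × 0.20 × 0.39 = 0.033540
P(Rear circuit lost) [OR] = 1 − (1−0.22) × (1−0.033540) = 0.246161
P(Booster path lost) [AND] = 0.246161 × 0.06 = 0.014770
P(Service line inoperative) [OR] = 1 − (1−0.07) × (1−0.014770) = 0.083736
P(Front circuit fails) [OR] = 1 − (1−0.34) × (1−0.20) = 0.472000
P(ABS chain down) [OR] = 1 − (1−0.07) × (1−0.16) × (1−0.26) × (1−0.30) = 0.595338
P(Parking branch 2 lost) [OR] = 1 − (1−0.44) × (1−0.595338) × (1−0.33) × (1−0.27) = 0.889165
P(Rear circuit 2 lost) [OR] = 1 − (1−0.472000) × (1−0.889165) = 0.941479
P(Braking system failure) [AND] = 0.083736 × 0.941479 × 0.29 = 0.022862
Rounded to 4 decimal places: P(Braking system failure) ≈ 0.0229.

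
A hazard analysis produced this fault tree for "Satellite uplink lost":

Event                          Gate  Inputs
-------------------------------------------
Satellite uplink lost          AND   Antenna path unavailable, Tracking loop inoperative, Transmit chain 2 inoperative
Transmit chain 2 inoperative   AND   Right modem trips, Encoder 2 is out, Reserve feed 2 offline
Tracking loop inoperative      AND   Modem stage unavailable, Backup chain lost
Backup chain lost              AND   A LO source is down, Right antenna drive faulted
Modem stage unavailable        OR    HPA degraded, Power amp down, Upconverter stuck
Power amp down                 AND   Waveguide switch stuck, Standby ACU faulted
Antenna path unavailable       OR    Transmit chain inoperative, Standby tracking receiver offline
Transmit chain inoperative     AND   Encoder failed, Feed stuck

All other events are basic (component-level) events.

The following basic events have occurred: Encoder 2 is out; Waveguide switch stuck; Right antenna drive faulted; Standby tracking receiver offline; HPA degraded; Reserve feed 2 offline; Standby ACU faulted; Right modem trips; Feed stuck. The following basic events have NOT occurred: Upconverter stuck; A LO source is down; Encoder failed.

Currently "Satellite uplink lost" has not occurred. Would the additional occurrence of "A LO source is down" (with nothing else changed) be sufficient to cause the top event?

Yes

Counterfactual: set "A LO source is down" to occurred.
Transmit chain inoperative [AND]: Encoder failed=not, Feed stuck=occurs → not all inputs occur → does not occur.
Antenna path unavailable [OR]: Transmit chain inoperative=not, Standby tracking receiver offline=occurs → at least one input occurs → occurs.
Power amp down [AND]: Waveguide switch stuck=occurs, Standby ACU faulted=occurs → all inputs occur → occurs.
Modem stage unavailable [OR]: HPA degraded=occurs, Power amp down=occurs, Upconverter stuck=not → at least one input occurs → occurs.
Backup chain lost [AND]: A LO source is down=occurs, Right antenna drive faulted=occurs → all inputs occur → occurs.
Tracking loop inoperative [AND]: Modem stage unavailable=occurs, Backup chain lost=occurs → all inputs occur → occurs.
Transmit chain 2 inoperative [AND]: Right modem trips=occurs, Encoder 2 is out=occurs, Reserve feed 2 offline=occurs → all inputs occur → occurs.
Satellite uplink lost [AND]: Antenna path unavailable=occurs, Tracking loop inoperative=occurs, Transmit chain 2 inoperative=occurs → all inputs occur → occurs.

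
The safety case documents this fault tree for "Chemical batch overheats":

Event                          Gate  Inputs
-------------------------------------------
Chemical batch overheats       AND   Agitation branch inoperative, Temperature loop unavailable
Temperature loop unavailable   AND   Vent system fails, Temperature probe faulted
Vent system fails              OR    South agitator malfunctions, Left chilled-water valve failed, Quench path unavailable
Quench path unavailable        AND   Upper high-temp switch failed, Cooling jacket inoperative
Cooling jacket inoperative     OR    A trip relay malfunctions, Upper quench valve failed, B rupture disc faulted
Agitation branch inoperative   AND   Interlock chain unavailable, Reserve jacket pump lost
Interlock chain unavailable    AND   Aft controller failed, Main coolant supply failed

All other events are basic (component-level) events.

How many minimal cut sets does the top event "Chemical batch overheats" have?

5

Interlock chain unavailable [AND]: one cut set from each child combined → 1 × 1 = 1 cut set(s).
Agitation branch inoperative [AND]: one cut set from each child combined → 1 × 1 = 1 cut set(s).
Cooling jacket inoperative [OR]: union of children's cut sets → 3 cut set(s).
Quench path unavailable [AND]: one cut set from each child combined → 1 × 3 = 3 cut set(s).
Vent system fails [OR]: union of children's cut sets → 5 cut set(s).
Temperature loop unavailable [AND]: one cut set from each child combined → 5 × 1 = 5 cut set(s).
Chemical batch overheats [AND]: one cut set from each child combined → 1 × 5 = 5 cut set(s).
Minimal cut sets: {Aft controller failed, Main coolant supply failed, Reserve jacket pump lost, South agitator malfunctions, Temperature probe faulted}; {Aft controller failed, Left chilled-water valve failed, Main coolant supply failed, Reserve jacket pump lost, Temperature probe faulted}; {A trip relay malfunctions, Aft controller failed, Main coolant supply failed, Reserve jacket pump lost, Temperature probe faulted, Upper high-temp switch failed}; {Aft controller failed, Main coolant supply failed, Reserve jacket pump lost, Temperature probe faulted, Upper high-temp switch failed, Upper quench valve failed}; {Aft controller failed, B rupture disc faulted, Main coolant supply failed, Reserve jacket pump lost, Temperature probe faulted, Upper high-temp switch failed}.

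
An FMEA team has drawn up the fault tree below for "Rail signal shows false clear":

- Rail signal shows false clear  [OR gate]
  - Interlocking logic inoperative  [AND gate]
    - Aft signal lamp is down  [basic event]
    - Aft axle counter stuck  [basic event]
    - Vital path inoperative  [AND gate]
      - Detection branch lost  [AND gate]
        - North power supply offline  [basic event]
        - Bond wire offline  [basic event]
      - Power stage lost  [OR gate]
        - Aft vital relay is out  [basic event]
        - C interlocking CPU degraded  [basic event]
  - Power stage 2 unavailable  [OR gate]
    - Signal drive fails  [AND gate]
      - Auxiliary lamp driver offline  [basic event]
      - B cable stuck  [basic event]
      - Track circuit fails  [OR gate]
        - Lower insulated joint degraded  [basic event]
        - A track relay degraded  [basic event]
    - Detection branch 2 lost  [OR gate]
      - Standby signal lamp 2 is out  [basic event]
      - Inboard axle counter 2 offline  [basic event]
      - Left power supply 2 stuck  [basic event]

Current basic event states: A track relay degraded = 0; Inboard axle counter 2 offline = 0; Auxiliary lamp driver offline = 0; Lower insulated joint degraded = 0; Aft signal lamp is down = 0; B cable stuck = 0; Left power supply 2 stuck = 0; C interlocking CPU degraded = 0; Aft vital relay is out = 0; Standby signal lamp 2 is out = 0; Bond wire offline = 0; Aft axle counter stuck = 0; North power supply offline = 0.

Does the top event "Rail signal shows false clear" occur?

No

Detection branch lost [AND]: North power supply offline=not, Bond wire offline=not → not all inputs occur → does not occur.
Power stage lost [OR]: Aft vital relay is out=not, C interlocking CPU degraded=not → no input occurs → does not occur.
Vital path inoperative [AND]: Detection branch lost=not, Power stage lost=not → not all inputs occur → does not occur.
Interlocking logic inoperative [AND]: Aft signal lamp is down=not, Aft axle counter stuck=not, Vital path inoperative=not → not all inputs occur → does not occur.
Track circuit fails [OR]: Lower insulated joint degraded=not, A track relay degraded=not → no input occurs → does not occur.
Signal drive fails [AND]: Auxiliary lamp driver offline=not, B cable stuck=not, Track circuit fails=not → not all inputs occur → does not occur.
Detection branch 2 lost [OR]: Standby signal lamp 2 is out=not, Inboard axle counter 2 offline=not, Left power supply 2 stuck=not → no input occurs → does not occur.
Power stage 2 unavailable [OR]: Signal drive fails=not, Detection branch 2 lost=not → no input occurs → does not occur.
Rail signal shows false clear [OR]: Interlocking logic inoperative=not, Power stage 2 unavailable=not → no input occurs → does not occur.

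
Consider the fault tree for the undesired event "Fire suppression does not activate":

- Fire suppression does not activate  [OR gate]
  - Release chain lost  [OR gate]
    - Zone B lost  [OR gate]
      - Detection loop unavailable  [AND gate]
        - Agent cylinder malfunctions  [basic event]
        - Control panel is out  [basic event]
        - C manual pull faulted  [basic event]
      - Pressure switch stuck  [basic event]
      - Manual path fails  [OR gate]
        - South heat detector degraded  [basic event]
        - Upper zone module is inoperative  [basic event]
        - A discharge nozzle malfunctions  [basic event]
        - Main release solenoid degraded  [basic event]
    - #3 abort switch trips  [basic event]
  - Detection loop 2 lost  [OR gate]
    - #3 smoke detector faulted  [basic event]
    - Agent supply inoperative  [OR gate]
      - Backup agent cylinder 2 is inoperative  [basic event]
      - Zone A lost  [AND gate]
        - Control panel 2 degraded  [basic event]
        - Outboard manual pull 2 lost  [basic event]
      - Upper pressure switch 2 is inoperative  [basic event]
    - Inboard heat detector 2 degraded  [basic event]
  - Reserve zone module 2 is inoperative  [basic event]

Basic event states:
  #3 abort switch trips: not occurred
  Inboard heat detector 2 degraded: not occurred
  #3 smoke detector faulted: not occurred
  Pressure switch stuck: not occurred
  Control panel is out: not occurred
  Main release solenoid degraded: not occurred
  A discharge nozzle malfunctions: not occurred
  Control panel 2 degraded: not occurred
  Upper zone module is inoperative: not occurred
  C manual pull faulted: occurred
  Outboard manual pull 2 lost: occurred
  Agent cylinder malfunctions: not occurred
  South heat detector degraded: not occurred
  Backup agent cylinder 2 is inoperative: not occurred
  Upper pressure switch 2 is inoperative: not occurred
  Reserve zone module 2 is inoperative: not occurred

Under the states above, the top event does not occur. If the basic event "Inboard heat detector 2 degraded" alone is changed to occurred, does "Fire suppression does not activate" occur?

Yes

Counterfactual: set "Inboard heat detector 2 degraded" to occurred.
Detection loop unavailable [AND]: Agent cylinder malfunctions=not, Control panel is out=not, C manual pull faulted=occurs → not all inputs occur → does not occur.
Manual path fails [OR]: South heat detector degraded=not, Upper zone module is inoperative=not, A discharge nozzle malfunctions=not, Main release solenoid degraded=not → no input occurs → does not occur.
Zone B lost [OR]: Detection loop unavailable=not, Pressure switch stuck=not, Manual path fails=not → no input occurs → does not occur.
Release chain lost [OR]: Zone B lost=not, #3 abort switch trips=not → no input occurs → does not occur.
Zone A lost [AND]: Control panel 2 degraded=not, Outboard manual pull 2 lost=occurs → not all inputs occur → does not occur.
Agent supply inoperative [OR]: Backup agent cylinder 2 is inoperative=not, Zone A lost=not, Upper pressure switch 2 is inoperative=not → no input occurs → does not occur.
Detection loop 2 lost [OR]: #3 smoke detector faulted=not, Agent supply inoperative=not, Inboard heat detector 2 degraded=occurs → at least one input occurs → occurs.
Fire suppression does not activate [OR]: Release chain lost=not, Detection loop 2 lost=occurs, Reserve zone module 2 is inoperative=not → at least one input occurs → occurs.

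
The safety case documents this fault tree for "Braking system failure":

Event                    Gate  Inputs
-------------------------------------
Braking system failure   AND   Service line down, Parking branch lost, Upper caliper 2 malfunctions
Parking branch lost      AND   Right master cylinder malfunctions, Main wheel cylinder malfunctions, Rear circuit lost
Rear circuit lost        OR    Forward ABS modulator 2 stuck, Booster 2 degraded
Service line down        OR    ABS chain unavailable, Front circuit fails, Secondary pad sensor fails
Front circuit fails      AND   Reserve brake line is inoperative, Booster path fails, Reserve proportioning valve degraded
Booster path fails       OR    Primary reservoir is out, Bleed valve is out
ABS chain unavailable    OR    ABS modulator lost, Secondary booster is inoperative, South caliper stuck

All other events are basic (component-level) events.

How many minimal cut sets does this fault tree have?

12

ABS chain unavailable [OR]: union of children's cut sets → 3 cut set(s).
Booster path fails [OR]: union of children's cut sets → 2 cut set(s).
Front circuit fails [AND]: one cut set from each child combined → 1 × 2 × 1 = 2 cut set(s).
Service line down [OR]: union of children's cut sets → 6 cut set(s).
Rear circuit lost [OR]: union of children's cut sets → 2 cut set(s).
Parking branch lost [AND]: one cut set from each child combined → 1 × 1 × 2 = 2 cut set(s).
Braking system failure [AND]: one cut set from each child combined → 6 × 2 × 1 = 12 cut set(s).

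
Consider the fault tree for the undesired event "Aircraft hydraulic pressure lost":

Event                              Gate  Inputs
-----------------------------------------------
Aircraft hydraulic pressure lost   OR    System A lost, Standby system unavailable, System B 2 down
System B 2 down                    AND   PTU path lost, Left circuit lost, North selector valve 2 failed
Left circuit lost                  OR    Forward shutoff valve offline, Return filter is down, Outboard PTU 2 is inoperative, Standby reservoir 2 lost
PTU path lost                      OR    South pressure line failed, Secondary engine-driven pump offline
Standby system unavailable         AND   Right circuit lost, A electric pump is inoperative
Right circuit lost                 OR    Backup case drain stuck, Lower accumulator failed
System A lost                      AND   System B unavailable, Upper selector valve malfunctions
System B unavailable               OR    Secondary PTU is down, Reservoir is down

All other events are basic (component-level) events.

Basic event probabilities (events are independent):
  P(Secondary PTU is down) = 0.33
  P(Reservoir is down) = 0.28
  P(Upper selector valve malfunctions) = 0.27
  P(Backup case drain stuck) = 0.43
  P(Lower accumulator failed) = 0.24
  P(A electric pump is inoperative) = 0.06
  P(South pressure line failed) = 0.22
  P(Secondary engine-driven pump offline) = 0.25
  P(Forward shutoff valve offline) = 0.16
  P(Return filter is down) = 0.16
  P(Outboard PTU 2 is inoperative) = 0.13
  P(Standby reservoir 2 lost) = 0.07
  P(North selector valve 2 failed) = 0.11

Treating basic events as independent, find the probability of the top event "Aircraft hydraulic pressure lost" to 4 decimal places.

P(System B unavailable) [OR] = 1 − (1−0.33) × (1−0.28) = 0.517600
P(System A lost) [AND] = 0.517600 × 0.27 = 0.139752
P(Right circuit lost) [OR] = 1 − (1−0.43) × (1−0.24) = 0.566800
P(Standby system unavailable) [AND] = 0.566800 × 0.06 = 0.034008
P(PTU path lost) [OR] = 1 − (1−0.22) × (1−0.25) = 0.415000
P(Left circuit lost) [OR] = 1 − (1−0.16) × (1−0.16) × (1−0.13) × (1−0.07) = 0.429099
P(System B 2 down) [AND] = 0.415000 × 0.429099 × 0.11 = 0.019588
P(Aircraft hydraulic pressure lost) [OR] = 1 − (1−0.139752) × (1−0.034008) × (1−0.019588) = 0.185285
Rounded to 4 decimal places: P(Aircraft hydraulic pressure lost) ≈ 0.1853.

0.1853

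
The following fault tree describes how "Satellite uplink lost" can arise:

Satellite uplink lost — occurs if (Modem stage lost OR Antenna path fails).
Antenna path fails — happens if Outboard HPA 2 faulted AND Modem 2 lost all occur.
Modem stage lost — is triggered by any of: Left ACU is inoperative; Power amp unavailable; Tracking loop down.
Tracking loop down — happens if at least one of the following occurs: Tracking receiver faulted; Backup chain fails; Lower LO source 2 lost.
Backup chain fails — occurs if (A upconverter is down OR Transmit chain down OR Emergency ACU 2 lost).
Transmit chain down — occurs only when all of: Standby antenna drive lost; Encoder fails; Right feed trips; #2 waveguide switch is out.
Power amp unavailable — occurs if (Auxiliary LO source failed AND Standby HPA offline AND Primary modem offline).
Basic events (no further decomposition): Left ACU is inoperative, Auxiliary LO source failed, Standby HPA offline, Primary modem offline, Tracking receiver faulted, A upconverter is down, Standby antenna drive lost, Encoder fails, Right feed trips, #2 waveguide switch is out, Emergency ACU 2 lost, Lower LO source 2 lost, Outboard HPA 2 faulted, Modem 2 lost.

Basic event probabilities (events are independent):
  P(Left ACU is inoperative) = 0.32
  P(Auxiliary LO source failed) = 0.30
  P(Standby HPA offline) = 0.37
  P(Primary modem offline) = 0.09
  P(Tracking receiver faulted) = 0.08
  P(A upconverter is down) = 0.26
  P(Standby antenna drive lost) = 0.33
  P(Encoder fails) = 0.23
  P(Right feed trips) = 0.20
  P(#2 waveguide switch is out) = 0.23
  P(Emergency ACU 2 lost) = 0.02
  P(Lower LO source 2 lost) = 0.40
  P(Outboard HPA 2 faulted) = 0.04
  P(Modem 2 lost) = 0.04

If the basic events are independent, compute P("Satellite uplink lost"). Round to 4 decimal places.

P(Power amp unavailable) [AND] = 0.30 × 0.37 × 0.09 = 0.009990
P(Transmit chain down) [AND] = 0.33 × 0.23 × 0.20 × 0.23 = 0.003491
P(Backup chain fails) [OR] = 1 − (1−0.26) × (1−0.003491) × (1−0.02) = 0.277332
P(Tracking loop down) [OR] = 1 − (1−0.08) × (1−0.277332) × (1−0.40) = 0.601087
P(Modem stage lost) [OR] = 1 − (1−0.32) × (1−0.009990) × (1−0.601087) = 0.731449
P(Antenna path fails) [AND] = 0.04 × 0.04 = 0.001600
P(Satellite uplink lost) [OR] = 1 − (1−0.731449) × (1−0.001600) = 0.731879
Rounded to 4 decimal places: P(Satellite uplink lost) ≈ 0.7319.

0.7319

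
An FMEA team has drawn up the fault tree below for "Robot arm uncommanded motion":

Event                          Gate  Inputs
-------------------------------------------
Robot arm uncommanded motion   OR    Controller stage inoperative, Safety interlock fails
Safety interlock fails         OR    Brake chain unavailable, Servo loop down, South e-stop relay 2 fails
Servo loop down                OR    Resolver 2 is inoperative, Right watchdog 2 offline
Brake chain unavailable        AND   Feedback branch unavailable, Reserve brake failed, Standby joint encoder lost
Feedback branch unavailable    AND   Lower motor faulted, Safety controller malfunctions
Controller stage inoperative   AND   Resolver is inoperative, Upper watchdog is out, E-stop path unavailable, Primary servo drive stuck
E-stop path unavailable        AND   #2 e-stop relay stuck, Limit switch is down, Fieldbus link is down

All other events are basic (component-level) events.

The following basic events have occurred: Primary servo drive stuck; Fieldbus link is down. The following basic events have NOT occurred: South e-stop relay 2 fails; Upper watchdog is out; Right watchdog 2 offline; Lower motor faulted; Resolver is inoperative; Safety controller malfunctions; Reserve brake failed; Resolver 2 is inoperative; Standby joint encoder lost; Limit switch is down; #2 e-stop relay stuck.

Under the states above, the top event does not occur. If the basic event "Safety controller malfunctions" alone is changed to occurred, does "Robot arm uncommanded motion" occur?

Counterfactual: set "Safety controller malfunctions" to occurred.
E-stop path unavailable [AND]: #2 e-stop relay stuck=not, Limit switch is down=not, Fieldbus link is down=occurs → not all inputs occur → does not occur.
Controller stage inoperative [AND]: Resolver is inoperative=not, Upper watchdog is out=not, E-stop path unavailable=not, Primary servo drive stuck=occurs → not all inputs occur → does not occur.
Feedback branch unavailable [AND]: Lower motor faulted=not, Safety controller malfunctions=occurs → not all inputs occur → does not occur.
Brake chain unavailable [AND]: Feedback branch unavailable=not, Reserve brake failed=not, Standby joint encoder lost=not → not all inputs occur → does not occur.
Servo loop down [OR]: Resolver 2 is inoperative=not, Right watchdog 2 offline=not → no input occurs → does not occur.
Safety interlock fails [OR]: Brake chain unavailable=not, Servo loop down=not, South e-stop relay 2 fails=not → no input occurs → does not occur.
Robot arm uncommanded motion [OR]: Controller stage inoperative=not, Safety interlock fails=not → no input occurs → does not occur.

No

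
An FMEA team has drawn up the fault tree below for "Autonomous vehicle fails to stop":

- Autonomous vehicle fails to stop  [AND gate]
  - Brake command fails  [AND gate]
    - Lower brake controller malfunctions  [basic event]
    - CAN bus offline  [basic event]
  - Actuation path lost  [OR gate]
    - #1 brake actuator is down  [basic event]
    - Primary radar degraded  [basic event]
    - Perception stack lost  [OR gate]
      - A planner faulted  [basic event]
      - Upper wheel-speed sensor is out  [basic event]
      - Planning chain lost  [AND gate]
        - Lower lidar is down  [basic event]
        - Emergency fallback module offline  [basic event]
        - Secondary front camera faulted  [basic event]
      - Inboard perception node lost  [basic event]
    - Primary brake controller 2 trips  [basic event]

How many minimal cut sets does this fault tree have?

7

Brake command fails [AND]: one cut set from each child combined → 1 × 1 = 1 cut set(s).
Planning chain lost [AND]: one cut set from each child combined → 1 × 1 × 1 = 1 cut set(s).
Perception stack lost [OR]: union of children's cut sets → 4 cut set(s).
Actuation path lost [OR]: union of children's cut sets → 7 cut set(s).
Autonomous vehicle fails to stop [AND]: one cut set from each child combined → 1 × 7 = 7 cut set(s).
Minimal cut sets: {#1 brake actuator is down, CAN bus offline, Lower brake controller malfunctions}; {CAN bus offline, Lower brake controller malfunctions, Primary radar degraded}; {A planner faulted, CAN bus offline, Lower brake controller malfunctions}; {CAN bus offline, Lower brake controller malfunctions, Upper wheel-speed sensor is out}; {CAN bus offline, Emergency fallback module offline, Lower brake controller malfunctions, Lower lidar is down, Secondary front camera faulted}; {CAN bus offline, Inboard perception node lost, Lower brake controller malfunctions}; {CAN bus offline, Lower brake controller malfunctions, Primary brake controller 2 trips}.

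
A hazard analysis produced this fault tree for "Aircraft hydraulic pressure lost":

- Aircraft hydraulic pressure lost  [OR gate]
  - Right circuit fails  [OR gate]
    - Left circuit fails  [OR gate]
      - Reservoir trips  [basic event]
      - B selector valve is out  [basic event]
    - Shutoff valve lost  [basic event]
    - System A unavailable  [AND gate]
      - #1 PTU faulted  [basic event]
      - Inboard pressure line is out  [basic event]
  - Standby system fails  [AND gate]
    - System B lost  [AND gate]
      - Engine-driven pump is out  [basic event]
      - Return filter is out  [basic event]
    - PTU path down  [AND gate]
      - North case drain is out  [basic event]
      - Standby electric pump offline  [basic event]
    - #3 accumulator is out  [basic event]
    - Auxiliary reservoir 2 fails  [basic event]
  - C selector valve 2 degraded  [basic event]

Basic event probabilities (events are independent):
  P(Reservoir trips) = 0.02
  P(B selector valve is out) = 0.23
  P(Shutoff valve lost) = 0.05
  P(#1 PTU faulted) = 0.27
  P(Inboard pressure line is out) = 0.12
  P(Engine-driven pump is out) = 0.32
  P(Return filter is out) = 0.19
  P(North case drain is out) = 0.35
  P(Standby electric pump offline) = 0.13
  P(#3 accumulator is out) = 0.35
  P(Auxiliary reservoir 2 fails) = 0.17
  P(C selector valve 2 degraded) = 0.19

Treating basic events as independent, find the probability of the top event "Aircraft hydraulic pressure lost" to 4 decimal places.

0.4382

P(Left circuit fails) [OR] = 1 − (1−0.02) × (1−0.23) = 0.245400
P(System A unavailable) [AND] = 0.27 × 0.12 = 0.032400
P(Right circuit fails) [OR] = 1 − (1−0.245400) × (1−0.05) × (1−0.032400) = 0.306357
P(System B lost) [AND] = 0.32 × 0.19 = 0.060800
P(PTU path down) [AND] = 0.35 × 0.13 = 0.045500
P(Standby system fails) [AND] = 0.060800 × 0.045500 × 0.35 × 0.17 = 0.000165
P(Aircraft hydraulic pressure lost) [OR] = 1 − (1−0.306357) × (1−0.000165) × (1−0.19) = 0.438242
Rounded to 4 decimal places: P(Aircraft hydraulic pressure lost) ≈ 0.4382.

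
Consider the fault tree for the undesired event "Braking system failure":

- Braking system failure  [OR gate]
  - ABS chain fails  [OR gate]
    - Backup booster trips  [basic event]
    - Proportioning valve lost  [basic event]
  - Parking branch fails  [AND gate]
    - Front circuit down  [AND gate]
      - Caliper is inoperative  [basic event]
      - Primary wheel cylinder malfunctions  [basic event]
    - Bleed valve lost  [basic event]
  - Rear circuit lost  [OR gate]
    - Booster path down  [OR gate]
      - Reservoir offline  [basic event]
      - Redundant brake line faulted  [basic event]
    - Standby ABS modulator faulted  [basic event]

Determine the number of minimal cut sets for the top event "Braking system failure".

6

ABS chain fails [OR]: union of children's cut sets → 2 cut set(s).
Front circuit down [AND]: one cut set from each child combined → 1 × 1 = 1 cut set(s).
Parking branch fails [AND]: one cut set from each child combined → 1 × 1 = 1 cut set(s).
Booster path down [OR]: union of children's cut sets → 2 cut set(s).
Rear circuit lost [OR]: union of children's cut sets → 3 cut set(s).
Braking system failure [OR]: union of children's cut sets → 6 cut set(s).
Minimal cut sets: {Backup booster trips}; {Proportioning valve lost}; {Bleed valve lost, Caliper is inoperative, Primary wheel cylinder malfunctions}; {Reservoir offline}; {Redundant brake line faulted}; {Standby ABS modulator faulted}.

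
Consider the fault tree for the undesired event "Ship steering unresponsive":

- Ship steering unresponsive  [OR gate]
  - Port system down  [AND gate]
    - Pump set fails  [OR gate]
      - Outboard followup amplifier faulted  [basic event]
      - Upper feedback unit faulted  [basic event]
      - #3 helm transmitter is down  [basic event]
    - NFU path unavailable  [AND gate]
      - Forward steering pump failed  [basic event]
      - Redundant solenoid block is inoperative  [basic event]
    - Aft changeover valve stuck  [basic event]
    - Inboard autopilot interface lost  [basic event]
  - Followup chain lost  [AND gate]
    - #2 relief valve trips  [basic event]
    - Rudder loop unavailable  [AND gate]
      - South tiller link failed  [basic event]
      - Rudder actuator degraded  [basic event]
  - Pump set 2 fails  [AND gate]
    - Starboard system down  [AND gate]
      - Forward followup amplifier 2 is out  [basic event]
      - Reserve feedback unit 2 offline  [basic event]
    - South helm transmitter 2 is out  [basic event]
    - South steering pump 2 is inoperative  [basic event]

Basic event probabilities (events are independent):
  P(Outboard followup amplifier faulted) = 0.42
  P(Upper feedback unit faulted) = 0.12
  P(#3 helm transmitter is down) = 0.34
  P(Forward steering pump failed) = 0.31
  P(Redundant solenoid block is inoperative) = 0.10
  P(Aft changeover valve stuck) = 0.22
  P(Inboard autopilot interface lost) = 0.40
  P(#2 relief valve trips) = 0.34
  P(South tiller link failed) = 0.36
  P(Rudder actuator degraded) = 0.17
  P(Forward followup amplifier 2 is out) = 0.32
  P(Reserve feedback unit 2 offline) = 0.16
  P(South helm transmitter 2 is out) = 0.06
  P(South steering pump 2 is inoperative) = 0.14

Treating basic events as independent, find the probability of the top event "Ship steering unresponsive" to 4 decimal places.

P(Pump set fails) [OR] = 1 − (1−0.42) × (1−0.12) × (1−0.34) = 0.663136
P(NFU path unavailable) [AND] = 0.31 × 0.10 = 0.031000
P(Port system down) [AND] = 0.663136 × 0.031000 × 0.22 × 0.40 = 0.001809
P(Rudder loop unavailable) [AND] = 0.36 × 0.17 = 0.061200
P(Followup chain lost) [AND] = 0.34 × 0.061200 = 0.020808
P(Starboard system down) [AND] = 0.32 × 0.16 = 0.051200
P(Pump set 2 fails) [AND] = 0.051200 × 0.06 × 0.14 = 0.000430
P(Ship steering unresponsive) [OR] = 1 − (1−0.001809) × (1−0.020808) × (1−0.000430) = 0.023000
Rounded to 4 decimal places: P(Ship steering unresponsive) ≈ 0.0230.

0.0230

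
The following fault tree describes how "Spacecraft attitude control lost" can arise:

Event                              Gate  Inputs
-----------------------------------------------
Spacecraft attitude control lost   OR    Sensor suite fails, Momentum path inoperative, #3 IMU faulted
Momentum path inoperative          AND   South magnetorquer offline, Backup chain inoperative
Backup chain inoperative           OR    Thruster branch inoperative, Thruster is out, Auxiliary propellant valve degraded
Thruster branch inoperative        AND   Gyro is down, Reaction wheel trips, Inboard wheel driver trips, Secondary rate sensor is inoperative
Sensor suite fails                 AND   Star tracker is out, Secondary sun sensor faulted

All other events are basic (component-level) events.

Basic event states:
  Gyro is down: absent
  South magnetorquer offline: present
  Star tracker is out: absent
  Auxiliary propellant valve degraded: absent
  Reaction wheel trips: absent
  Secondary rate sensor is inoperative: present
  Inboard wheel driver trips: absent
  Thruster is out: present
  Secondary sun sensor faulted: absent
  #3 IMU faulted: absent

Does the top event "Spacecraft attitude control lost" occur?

Yes

Sensor suite fails [AND]: Star tracker is out=not, Secondary sun sensor faulted=not → not all inputs occur → does not occur.
Thruster branch inoperative [AND]: Gyro is down=not, Reaction wheel trips=not, Inboard wheel driver trips=not, Secondary rate sensor is inoperative=occurs → not all inputs occur → does not occur.
Backup chain inoperative [OR]: Thruster branch inoperative=not, Thruster is out=occurs, Auxiliary propellant valve degraded=not → at least one input occurs → occurs.
Momentum path inoperative [AND]: South magnetorquer offline=occurs, Backup chain inoperative=occurs → all inputs occur → occurs.
Spacecraft attitude control lost [OR]: Sensor suite fails=not, Momentum path inoperative=occurs, #3 IMU faulted=not → at least one input occurs → occurs.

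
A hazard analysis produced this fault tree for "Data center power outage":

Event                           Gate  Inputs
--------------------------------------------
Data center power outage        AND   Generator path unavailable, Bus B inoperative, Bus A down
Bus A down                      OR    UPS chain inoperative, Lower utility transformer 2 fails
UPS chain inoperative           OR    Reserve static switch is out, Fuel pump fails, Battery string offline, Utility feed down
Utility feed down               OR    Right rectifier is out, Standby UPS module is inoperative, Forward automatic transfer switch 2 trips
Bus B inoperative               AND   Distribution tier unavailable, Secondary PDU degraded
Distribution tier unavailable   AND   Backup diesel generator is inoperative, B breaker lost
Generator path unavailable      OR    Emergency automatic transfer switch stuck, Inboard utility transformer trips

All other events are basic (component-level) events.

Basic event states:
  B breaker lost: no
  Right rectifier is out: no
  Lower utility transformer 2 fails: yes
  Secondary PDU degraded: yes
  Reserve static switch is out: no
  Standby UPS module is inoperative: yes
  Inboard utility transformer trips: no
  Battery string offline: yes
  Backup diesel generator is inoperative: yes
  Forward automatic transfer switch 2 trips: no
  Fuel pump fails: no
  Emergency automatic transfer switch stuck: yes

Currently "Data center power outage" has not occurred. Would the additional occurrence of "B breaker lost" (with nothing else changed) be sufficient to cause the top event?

Yes

Counterfactual: set "B breaker lost" to occurred.
Generator path unavailable [OR]: Emergency automatic transfer switch stuck=occurs, Inboard utility transformer trips=not → at least one input occurs → occurs.
Distribution tier unavailable [AND]: Backup diesel generator is inoperative=occurs, B breaker lost=occurs → all inputs occur → occurs.
Bus B inoperative [AND]: Distribution tier unavailable=occurs, Secondary PDU degraded=occurs → all inputs occur → occurs.
Utility feed down [OR]: Right rectifier is out=not, Standby UPS module is inoperative=occurs, Forward automatic transfer switch 2 trips=not → at least one input occurs → occurs.
UPS chain inoperative [OR]: Reserve static switch is out=not, Fuel pump fails=not, Battery string offline=occurs, Utility feed down=occurs → at least one input occurs → occurs.
Bus A down [OR]: UPS chain inoperative=occurs, Lower utility transformer 2 fails=occurs → at least one input occurs → occurs.
Data center power outage [AND]: Generator path unavailable=occurs, Bus B inoperative=occurs, Bus A down=occurs → all inputs occur → occurs.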